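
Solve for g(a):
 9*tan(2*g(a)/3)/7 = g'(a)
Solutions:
 g(a) = -3*asin(C1*exp(6*a/7))/2 + 3*pi/2
 g(a) = 3*asin(C1*exp(6*a/7))/2


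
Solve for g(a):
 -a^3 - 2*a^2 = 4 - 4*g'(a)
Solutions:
 g(a) = C1 + a^4/16 + a^3/6 + a


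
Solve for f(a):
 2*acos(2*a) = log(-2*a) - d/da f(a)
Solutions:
 f(a) = C1 + a*log(-a) - 2*a*acos(2*a) - a + a*log(2) + sqrt(1 - 4*a^2)


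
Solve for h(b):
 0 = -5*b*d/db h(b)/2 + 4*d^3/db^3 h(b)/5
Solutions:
 h(b) = C1 + Integral(C2*airyai(5^(2/3)*b/2) + C3*airybi(5^(2/3)*b/2), b)


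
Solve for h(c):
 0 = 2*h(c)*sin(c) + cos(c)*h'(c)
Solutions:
 h(c) = C1*cos(c)^2


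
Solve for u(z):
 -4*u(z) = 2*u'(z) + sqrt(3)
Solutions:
 u(z) = C1*exp(-2*z) - sqrt(3)/4


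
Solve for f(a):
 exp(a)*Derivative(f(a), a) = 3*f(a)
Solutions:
 f(a) = C1*exp(-3*exp(-a))


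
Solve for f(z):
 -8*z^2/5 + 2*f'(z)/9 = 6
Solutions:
 f(z) = C1 + 12*z^3/5 + 27*z


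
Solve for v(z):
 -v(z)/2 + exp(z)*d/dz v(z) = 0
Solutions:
 v(z) = C1*exp(-exp(-z)/2)


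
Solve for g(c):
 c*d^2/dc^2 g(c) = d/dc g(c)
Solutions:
 g(c) = C1 + C2*c^2


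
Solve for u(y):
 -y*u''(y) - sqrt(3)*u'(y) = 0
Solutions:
 u(y) = C1 + C2*y^(1 - sqrt(3))


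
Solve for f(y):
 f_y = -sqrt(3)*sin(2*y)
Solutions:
 f(y) = C1 + sqrt(3)*cos(2*y)/2


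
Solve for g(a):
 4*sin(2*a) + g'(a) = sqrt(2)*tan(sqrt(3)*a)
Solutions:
 g(a) = C1 - sqrt(6)*log(cos(sqrt(3)*a))/3 + 2*cos(2*a)


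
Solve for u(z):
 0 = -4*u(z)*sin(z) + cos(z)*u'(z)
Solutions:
 u(z) = C1/cos(z)^4


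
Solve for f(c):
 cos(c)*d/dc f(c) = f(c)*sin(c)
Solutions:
 f(c) = C1/cos(c)


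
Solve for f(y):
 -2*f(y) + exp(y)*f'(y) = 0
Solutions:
 f(y) = C1*exp(-2*exp(-y))


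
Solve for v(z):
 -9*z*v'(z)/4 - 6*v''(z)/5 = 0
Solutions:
 v(z) = C1 + C2*erf(sqrt(15)*z/4)


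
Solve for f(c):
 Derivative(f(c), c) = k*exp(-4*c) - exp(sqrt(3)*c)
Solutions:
 f(c) = C1 - k*exp(-4*c)/4 - sqrt(3)*exp(sqrt(3)*c)/3


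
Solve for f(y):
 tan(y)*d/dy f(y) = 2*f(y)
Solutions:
 f(y) = C1*sin(y)^2


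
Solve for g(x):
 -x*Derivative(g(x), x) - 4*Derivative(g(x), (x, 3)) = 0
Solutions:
 g(x) = C1 + Integral(C2*airyai(-2^(1/3)*x/2) + C3*airybi(-2^(1/3)*x/2), x)


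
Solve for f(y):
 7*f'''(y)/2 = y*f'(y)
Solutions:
 f(y) = C1 + Integral(C2*airyai(2^(1/3)*7^(2/3)*y/7) + C3*airybi(2^(1/3)*7^(2/3)*y/7), y)


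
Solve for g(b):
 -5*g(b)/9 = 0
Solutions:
 g(b) = 0


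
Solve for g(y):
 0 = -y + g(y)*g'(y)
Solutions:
 g(y) = -sqrt(C1 + y^2)
 g(y) = sqrt(C1 + y^2)


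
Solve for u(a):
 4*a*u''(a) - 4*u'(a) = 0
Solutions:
 u(a) = C1 + C2*a^2


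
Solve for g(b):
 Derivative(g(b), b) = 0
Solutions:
 g(b) = C1


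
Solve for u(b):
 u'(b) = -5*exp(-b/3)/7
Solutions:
 u(b) = C1 + 15*exp(-b/3)/7


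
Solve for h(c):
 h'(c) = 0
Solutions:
 h(c) = C1


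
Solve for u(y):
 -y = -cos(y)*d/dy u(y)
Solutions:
 u(y) = C1 + Integral(y/cos(y), y)


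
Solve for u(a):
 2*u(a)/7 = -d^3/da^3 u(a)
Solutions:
 u(a) = C3*exp(-2^(1/3)*7^(2/3)*a/7) + (C1*sin(2^(1/3)*sqrt(3)*7^(2/3)*a/14) + C2*cos(2^(1/3)*sqrt(3)*7^(2/3)*a/14))*exp(2^(1/3)*7^(2/3)*a/14)


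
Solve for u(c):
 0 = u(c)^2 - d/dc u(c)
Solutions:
 u(c) = -1/(C1 + c)


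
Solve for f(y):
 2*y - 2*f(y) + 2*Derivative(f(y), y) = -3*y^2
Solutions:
 f(y) = C1*exp(y) + 3*y^2/2 + 4*y + 4


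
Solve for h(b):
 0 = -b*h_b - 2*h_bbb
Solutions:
 h(b) = C1 + Integral(C2*airyai(-2^(2/3)*b/2) + C3*airybi(-2^(2/3)*b/2), b)


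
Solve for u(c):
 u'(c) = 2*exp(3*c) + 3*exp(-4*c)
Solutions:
 u(c) = C1 + 2*exp(3*c)/3 - 3*exp(-4*c)/4


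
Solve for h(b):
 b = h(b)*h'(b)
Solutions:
 h(b) = -sqrt(C1 + b^2)
 h(b) = sqrt(C1 + b^2)


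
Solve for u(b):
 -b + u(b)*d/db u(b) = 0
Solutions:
 u(b) = -sqrt(C1 + b^2)
 u(b) = sqrt(C1 + b^2)


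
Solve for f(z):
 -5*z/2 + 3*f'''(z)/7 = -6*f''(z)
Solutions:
 f(z) = C1 + C2*z + C3*exp(-14*z) + 5*z^3/72 - 5*z^2/336


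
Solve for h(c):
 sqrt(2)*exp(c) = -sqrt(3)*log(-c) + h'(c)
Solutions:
 h(c) = C1 + sqrt(3)*c*log(-c) - sqrt(3)*c + sqrt(2)*exp(c)


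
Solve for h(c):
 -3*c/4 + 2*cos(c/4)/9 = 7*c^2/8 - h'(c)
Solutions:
 h(c) = C1 + 7*c^3/24 + 3*c^2/8 - 8*sin(c/4)/9


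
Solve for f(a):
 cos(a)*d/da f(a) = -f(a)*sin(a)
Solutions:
 f(a) = C1*cos(a)


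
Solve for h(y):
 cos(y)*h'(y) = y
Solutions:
 h(y) = C1 + Integral(y/cos(y), y)


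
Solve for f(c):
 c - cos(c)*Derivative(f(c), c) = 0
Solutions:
 f(c) = C1 + Integral(c/cos(c), c)


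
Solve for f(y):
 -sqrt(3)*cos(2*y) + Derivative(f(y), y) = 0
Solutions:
 f(y) = C1 + sqrt(3)*sin(2*y)/2


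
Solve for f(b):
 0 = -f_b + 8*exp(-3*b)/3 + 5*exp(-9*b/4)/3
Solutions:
 f(b) = C1 - 8*exp(-3*b)/9 - 20*exp(-9*b/4)/27


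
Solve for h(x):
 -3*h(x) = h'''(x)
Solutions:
 h(x) = C3*exp(-3^(1/3)*x) + (C1*sin(3^(5/6)*x/2) + C2*cos(3^(5/6)*x/2))*exp(3^(1/3)*x/2)


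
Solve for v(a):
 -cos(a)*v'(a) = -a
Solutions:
 v(a) = C1 + Integral(a/cos(a), a)


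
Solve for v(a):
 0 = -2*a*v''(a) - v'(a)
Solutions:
 v(a) = C1 + C2*sqrt(a)


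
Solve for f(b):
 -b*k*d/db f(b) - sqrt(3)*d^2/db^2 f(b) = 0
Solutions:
 f(b) = Piecewise((-sqrt(2)*3^(1/4)*sqrt(pi)*C1*erf(sqrt(2)*3^(3/4)*b*sqrt(k)/6)/(2*sqrt(k)) - C2, (k > 0) | (k < 0)), (-C1*b - C2, True))


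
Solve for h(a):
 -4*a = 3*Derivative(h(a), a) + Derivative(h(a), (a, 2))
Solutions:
 h(a) = C1 + C2*exp(-3*a) - 2*a^2/3 + 4*a/9


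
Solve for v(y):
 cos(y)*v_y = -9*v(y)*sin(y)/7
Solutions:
 v(y) = C1*cos(y)^(9/7)


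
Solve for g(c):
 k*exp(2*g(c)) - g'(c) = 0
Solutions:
 g(c) = log(-sqrt(-1/(C1 + c*k))) - log(2)/2
 g(c) = log(-1/(C1 + c*k))/2 - log(2)/2


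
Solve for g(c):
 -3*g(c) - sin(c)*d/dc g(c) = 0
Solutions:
 g(c) = C1*(cos(c) + 1)^(3/2)/(cos(c) - 1)^(3/2)


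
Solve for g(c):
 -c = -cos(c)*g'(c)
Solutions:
 g(c) = C1 + Integral(c/cos(c), c)


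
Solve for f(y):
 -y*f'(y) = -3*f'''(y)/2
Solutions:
 f(y) = C1 + Integral(C2*airyai(2^(1/3)*3^(2/3)*y/3) + C3*airybi(2^(1/3)*3^(2/3)*y/3), y)


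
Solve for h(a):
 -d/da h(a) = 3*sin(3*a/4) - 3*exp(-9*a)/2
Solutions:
 h(a) = C1 + 4*cos(3*a/4) - exp(-9*a)/6


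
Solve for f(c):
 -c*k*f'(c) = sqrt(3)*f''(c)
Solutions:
 f(c) = Piecewise((-sqrt(2)*3^(1/4)*sqrt(pi)*C1*erf(sqrt(2)*3^(3/4)*c*sqrt(k)/6)/(2*sqrt(k)) - C2, (k > 0) | (k < 0)), (-C1*c - C2, True))


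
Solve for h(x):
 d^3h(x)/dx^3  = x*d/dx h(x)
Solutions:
 h(x) = C1 + Integral(C2*airyai(x) + C3*airybi(x), x)


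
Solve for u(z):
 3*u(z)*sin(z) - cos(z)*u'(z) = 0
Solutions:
 u(z) = C1/cos(z)^3


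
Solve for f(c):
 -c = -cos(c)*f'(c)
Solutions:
 f(c) = C1 + Integral(c/cos(c), c)


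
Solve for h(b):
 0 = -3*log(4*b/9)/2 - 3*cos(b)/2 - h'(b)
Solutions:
 h(b) = C1 - 3*b*log(b)/2 - 3*b*log(2) + 3*b/2 + 3*b*log(3) - 3*sin(b)/2


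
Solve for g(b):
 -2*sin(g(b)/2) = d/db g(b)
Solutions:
 g(b) = -2*acos((-C1 - exp(2*b))/(C1 - exp(2*b))) + 4*pi
 g(b) = 2*acos((-C1 - exp(2*b))/(C1 - exp(2*b)))


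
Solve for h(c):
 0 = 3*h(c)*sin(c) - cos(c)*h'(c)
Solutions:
 h(c) = C1/cos(c)^3


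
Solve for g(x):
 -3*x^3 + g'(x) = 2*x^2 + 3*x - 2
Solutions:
 g(x) = C1 + 3*x^4/4 + 2*x^3/3 + 3*x^2/2 - 2*x


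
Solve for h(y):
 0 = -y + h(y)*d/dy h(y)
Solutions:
 h(y) = -sqrt(C1 + y^2)
 h(y) = sqrt(C1 + y^2)


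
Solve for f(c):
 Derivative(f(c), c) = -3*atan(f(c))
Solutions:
 Integral(1/atan(_y), (_y, f(c))) = C1 - 3*c


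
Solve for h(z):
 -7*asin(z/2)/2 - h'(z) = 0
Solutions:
 h(z) = C1 - 7*z*asin(z/2)/2 - 7*sqrt(4 - z^2)/2


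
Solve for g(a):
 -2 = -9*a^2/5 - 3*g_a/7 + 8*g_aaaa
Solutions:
 g(a) = C1 + C4*exp(3^(1/3)*7^(2/3)*a/14) - 7*a^3/5 + 14*a/3 + (C2*sin(3^(5/6)*7^(2/3)*a/28) + C3*cos(3^(5/6)*7^(2/3)*a/28))*exp(-3^(1/3)*7^(2/3)*a/28)


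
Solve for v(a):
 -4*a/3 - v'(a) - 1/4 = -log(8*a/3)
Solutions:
 v(a) = C1 - 2*a^2/3 + a*log(a) - 5*a/4 + a*log(8/3)


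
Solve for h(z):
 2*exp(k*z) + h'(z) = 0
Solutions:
 h(z) = C1 - 2*exp(k*z)/k


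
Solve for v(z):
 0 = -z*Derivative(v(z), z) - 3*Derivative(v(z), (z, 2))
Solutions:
 v(z) = C1 + C2*erf(sqrt(6)*z/6)


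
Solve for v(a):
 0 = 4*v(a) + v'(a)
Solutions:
 v(a) = C1*exp(-4*a)


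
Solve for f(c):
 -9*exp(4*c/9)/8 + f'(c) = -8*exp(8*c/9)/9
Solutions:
 f(c) = C1 + 81*exp(4*c/9)/32 - exp(c)^(8/9)


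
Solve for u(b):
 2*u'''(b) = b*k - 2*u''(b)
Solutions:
 u(b) = C1 + C2*b + C3*exp(-b) + b^3*k/12 - b^2*k/4


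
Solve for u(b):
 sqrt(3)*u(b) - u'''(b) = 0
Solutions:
 u(b) = C3*exp(3^(1/6)*b) + (C1*sin(3^(2/3)*b/2) + C2*cos(3^(2/3)*b/2))*exp(-3^(1/6)*b/2)


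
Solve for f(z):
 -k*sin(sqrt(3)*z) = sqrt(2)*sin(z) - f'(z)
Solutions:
 f(z) = C1 - sqrt(3)*k*cos(sqrt(3)*z)/3 - sqrt(2)*cos(z)


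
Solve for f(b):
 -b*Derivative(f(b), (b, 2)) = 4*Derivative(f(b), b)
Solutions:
 f(b) = C1 + C2/b^3


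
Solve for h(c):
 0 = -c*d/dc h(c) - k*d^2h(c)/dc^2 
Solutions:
 h(c) = C1 + C2*sqrt(k)*erf(sqrt(2)*c*sqrt(1/k)/2)


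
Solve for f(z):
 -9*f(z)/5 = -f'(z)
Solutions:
 f(z) = C1*exp(9*z/5)


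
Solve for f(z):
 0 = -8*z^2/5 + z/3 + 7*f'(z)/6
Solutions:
 f(z) = C1 + 16*z^3/35 - z^2/7


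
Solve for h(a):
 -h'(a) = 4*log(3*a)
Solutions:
 h(a) = C1 - 4*a*log(a) - a*log(81) + 4*a


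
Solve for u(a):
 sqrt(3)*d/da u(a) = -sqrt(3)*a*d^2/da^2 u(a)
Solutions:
 u(a) = C1 + C2*log(a)


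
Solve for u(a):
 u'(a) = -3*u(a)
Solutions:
 u(a) = C1*exp(-3*a)


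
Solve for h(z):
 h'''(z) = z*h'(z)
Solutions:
 h(z) = C1 + Integral(C2*airyai(z) + C3*airybi(z), z)


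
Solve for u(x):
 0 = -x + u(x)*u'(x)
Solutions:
 u(x) = -sqrt(C1 + x^2)
 u(x) = sqrt(C1 + x^2)


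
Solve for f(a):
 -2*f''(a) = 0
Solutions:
 f(a) = C1 + C2*a


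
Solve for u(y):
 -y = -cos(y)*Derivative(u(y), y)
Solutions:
 u(y) = C1 + Integral(y/cos(y), y)


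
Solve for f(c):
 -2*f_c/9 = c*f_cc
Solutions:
 f(c) = C1 + C2*c^(7/9)


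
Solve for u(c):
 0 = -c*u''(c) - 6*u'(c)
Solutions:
 u(c) = C1 + C2/c^5


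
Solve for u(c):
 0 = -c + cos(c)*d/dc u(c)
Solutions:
 u(c) = C1 + Integral(c/cos(c), c)


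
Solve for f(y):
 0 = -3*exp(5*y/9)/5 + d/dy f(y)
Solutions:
 f(y) = C1 + 27*exp(5*y/9)/25


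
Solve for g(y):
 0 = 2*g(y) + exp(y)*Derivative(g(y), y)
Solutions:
 g(y) = C1*exp(2*exp(-y))


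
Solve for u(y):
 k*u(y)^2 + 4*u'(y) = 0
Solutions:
 u(y) = 4/(C1 + k*y)


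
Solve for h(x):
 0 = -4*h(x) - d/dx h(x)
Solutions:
 h(x) = C1*exp(-4*x)


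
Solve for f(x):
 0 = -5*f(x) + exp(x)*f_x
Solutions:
 f(x) = C1*exp(-5*exp(-x))


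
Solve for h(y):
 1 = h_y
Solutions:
 h(y) = C1 + y


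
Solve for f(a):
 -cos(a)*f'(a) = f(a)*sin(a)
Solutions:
 f(a) = C1*cos(a)


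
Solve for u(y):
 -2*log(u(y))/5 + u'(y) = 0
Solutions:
 li(u(y)) = C1 + 2*y/5


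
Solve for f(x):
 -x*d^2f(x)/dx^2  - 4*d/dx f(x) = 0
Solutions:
 f(x) = C1 + C2/x^3


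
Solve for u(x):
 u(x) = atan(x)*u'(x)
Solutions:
 u(x) = C1*exp(Integral(1/atan(x), x))


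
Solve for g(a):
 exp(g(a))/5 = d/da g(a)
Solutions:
 g(a) = log(-1/(C1 + a)) + log(5)


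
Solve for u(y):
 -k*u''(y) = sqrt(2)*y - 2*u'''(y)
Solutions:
 u(y) = C1 + C2*y + C3*exp(k*y/2) - sqrt(2)*y^3/(6*k) - sqrt(2)*y^2/k^2


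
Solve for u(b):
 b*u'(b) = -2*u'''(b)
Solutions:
 u(b) = C1 + Integral(C2*airyai(-2^(2/3)*b/2) + C3*airybi(-2^(2/3)*b/2), b)


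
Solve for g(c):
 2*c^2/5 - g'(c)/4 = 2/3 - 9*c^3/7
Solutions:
 g(c) = C1 + 9*c^4/7 + 8*c^3/15 - 8*c/3


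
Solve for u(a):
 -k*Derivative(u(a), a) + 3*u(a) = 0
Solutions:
 u(a) = C1*exp(3*a/k)


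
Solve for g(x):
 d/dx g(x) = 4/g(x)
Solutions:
 g(x) = -sqrt(C1 + 8*x)
 g(x) = sqrt(C1 + 8*x)


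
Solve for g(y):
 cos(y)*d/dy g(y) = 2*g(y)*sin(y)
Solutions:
 g(y) = C1/cos(y)^2


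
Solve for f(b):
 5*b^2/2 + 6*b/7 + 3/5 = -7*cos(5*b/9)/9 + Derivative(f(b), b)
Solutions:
 f(b) = C1 + 5*b^3/6 + 3*b^2/7 + 3*b/5 + 7*sin(5*b/9)/5


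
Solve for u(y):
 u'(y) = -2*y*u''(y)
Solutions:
 u(y) = C1 + C2*sqrt(y)


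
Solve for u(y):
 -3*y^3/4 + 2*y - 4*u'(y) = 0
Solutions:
 u(y) = C1 - 3*y^4/64 + y^2/4


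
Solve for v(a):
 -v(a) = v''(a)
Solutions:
 v(a) = C1*sin(a) + C2*cos(a)


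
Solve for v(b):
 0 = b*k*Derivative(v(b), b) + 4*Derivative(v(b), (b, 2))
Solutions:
 v(b) = Piecewise((-sqrt(2)*sqrt(pi)*C1*erf(sqrt(2)*b*sqrt(k)/4)/sqrt(k) - C2, (k > 0) | (k < 0)), (-C1*b - C2, True))


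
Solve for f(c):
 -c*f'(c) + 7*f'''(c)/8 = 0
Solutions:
 f(c) = C1 + Integral(C2*airyai(2*7^(2/3)*c/7) + C3*airybi(2*7^(2/3)*c/7), c)


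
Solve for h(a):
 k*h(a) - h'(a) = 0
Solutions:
 h(a) = C1*exp(a*k)


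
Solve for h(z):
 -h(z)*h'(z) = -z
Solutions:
 h(z) = -sqrt(C1 + z^2)
 h(z) = sqrt(C1 + z^2)


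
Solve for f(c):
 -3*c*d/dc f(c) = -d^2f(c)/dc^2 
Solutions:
 f(c) = C1 + C2*erfi(sqrt(6)*c/2)


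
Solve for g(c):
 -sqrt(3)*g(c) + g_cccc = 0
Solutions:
 g(c) = C1*exp(-3^(1/8)*c) + C2*exp(3^(1/8)*c) + C3*sin(3^(1/8)*c) + C4*cos(3^(1/8)*c)


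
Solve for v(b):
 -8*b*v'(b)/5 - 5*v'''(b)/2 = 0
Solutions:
 v(b) = C1 + Integral(C2*airyai(-2*10^(1/3)*b/5) + C3*airybi(-2*10^(1/3)*b/5), b)


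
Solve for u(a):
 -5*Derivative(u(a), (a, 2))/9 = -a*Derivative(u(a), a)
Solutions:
 u(a) = C1 + C2*erfi(3*sqrt(10)*a/10)


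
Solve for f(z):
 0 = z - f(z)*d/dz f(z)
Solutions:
 f(z) = -sqrt(C1 + z^2)
 f(z) = sqrt(C1 + z^2)


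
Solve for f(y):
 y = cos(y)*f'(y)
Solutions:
 f(y) = C1 + Integral(y/cos(y), y)


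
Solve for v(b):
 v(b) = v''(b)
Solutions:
 v(b) = C1*exp(-b) + C2*exp(b)


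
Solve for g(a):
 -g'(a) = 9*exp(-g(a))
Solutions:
 g(a) = log(C1 - 9*a)


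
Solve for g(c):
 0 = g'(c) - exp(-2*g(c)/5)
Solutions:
 g(c) = 5*log(-sqrt(C1 + c)) - 5*log(5) + 5*log(10)/2
 g(c) = 5*log(C1 + c)/2 - 5*log(5) + 5*log(10)/2


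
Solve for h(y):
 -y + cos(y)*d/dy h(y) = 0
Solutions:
 h(y) = C1 + Integral(y/cos(y), y)


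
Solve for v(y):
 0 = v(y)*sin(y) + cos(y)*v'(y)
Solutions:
 v(y) = C1*cos(y)


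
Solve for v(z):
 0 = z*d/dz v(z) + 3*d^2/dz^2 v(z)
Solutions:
 v(z) = C1 + C2*erf(sqrt(6)*z/6)


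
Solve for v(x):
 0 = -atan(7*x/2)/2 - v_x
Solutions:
 v(x) = C1 - x*atan(7*x/2)/2 + log(49*x^2 + 4)/14


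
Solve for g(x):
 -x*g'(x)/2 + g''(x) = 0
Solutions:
 g(x) = C1 + C2*erfi(x/2)


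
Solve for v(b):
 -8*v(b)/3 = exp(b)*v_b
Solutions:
 v(b) = C1*exp(8*exp(-b)/3)


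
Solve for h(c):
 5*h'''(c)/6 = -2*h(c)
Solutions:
 h(c) = C3*exp(c*(-12^(1/3)*5^(2/3) + 3*10^(2/3)*3^(1/3))/20)*sin(10^(2/3)*3^(5/6)*c/10) + C4*exp(c*(-12^(1/3)*5^(2/3) + 3*10^(2/3)*3^(1/3))/20)*cos(10^(2/3)*3^(5/6)*c/10) + C5*exp(-c*(12^(1/3)*5^(2/3) + 3*10^(2/3)*3^(1/3))/20) + (C1*sin(10^(2/3)*3^(5/6)*c/10) + C2*cos(10^(2/3)*3^(5/6)*c/10))*exp(12^(1/3)*5^(2/3)*c/10)


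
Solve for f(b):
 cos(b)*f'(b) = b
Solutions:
 f(b) = C1 + Integral(b/cos(b), b)


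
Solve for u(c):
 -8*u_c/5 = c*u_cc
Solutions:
 u(c) = C1 + C2/c^(3/5)


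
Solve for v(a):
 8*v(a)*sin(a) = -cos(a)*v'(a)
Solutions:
 v(a) = C1*cos(a)^8


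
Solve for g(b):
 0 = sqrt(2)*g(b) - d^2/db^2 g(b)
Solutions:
 g(b) = C1*exp(-2^(1/4)*b) + C2*exp(2^(1/4)*b)


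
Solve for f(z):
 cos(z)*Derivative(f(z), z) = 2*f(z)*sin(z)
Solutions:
 f(z) = C1/cos(z)^2


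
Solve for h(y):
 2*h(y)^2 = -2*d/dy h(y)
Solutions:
 h(y) = 1/(C1 + y)


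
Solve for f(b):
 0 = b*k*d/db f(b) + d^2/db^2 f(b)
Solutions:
 f(b) = Piecewise((-sqrt(2)*sqrt(pi)*C1*erf(sqrt(2)*b*sqrt(k)/2)/(2*sqrt(k)) - C2, (k > 0) | (k < 0)), (-C1*b - C2, True))


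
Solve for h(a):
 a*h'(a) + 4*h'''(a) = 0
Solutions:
 h(a) = C1 + Integral(C2*airyai(-2^(1/3)*a/2) + C3*airybi(-2^(1/3)*a/2), a)


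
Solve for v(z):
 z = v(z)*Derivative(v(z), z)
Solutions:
 v(z) = -sqrt(C1 + z^2)
 v(z) = sqrt(C1 + z^2)


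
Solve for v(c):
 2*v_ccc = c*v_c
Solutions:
 v(c) = C1 + Integral(C2*airyai(2^(2/3)*c/2) + C3*airybi(2^(2/3)*c/2), c)


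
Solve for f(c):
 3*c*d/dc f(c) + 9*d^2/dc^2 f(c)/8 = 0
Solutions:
 f(c) = C1 + C2*erf(2*sqrt(3)*c/3)


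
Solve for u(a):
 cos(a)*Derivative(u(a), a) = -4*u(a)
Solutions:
 u(a) = C1*(sin(a)^2 - 2*sin(a) + 1)/(sin(a)^2 + 2*sin(a) + 1)


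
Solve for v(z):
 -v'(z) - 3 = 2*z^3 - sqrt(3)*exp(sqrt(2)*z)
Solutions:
 v(z) = C1 - z^4/2 - 3*z + sqrt(6)*exp(sqrt(2)*z)/2


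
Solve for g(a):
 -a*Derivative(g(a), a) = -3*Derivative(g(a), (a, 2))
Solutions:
 g(a) = C1 + C2*erfi(sqrt(6)*a/6)


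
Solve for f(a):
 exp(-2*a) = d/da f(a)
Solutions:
 f(a) = C1 - exp(-2*a)/2


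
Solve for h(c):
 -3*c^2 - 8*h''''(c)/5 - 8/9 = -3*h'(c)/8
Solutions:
 h(c) = C1 + C4*exp(15^(1/3)*c/4) + 8*c^3/3 + 64*c/27 + (C2*sin(3^(5/6)*5^(1/3)*c/8) + C3*cos(3^(5/6)*5^(1/3)*c/8))*exp(-15^(1/3)*c/8)


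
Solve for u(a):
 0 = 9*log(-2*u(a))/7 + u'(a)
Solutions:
 7*Integral(1/(log(-_y) + log(2)), (_y, u(a)))/9 = C1 - a


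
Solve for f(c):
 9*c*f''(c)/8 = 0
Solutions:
 f(c) = C1 + C2*c


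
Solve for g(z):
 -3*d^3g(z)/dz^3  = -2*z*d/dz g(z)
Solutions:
 g(z) = C1 + Integral(C2*airyai(2^(1/3)*3^(2/3)*z/3) + C3*airybi(2^(1/3)*3^(2/3)*z/3), z)


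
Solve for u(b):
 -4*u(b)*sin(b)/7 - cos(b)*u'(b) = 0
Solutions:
 u(b) = C1*cos(b)^(4/7)


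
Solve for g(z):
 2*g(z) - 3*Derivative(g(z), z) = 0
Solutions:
 g(z) = C1*exp(2*z/3)


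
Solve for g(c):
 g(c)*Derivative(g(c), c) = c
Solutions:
 g(c) = -sqrt(C1 + c^2)
 g(c) = sqrt(C1 + c^2)


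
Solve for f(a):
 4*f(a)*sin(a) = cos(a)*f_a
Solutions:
 f(a) = C1/cos(a)^4


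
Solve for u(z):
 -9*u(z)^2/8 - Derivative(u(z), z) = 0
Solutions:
 u(z) = 8/(C1 + 9*z)


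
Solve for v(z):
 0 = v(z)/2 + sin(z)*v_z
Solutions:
 v(z) = C1*(cos(z) + 1)^(1/4)/(cos(z) - 1)^(1/4)


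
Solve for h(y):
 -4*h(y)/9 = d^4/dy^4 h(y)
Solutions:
 h(y) = (C1*sin(sqrt(3)*y/3) + C2*cos(sqrt(3)*y/3))*exp(-sqrt(3)*y/3) + (C3*sin(sqrt(3)*y/3) + C4*cos(sqrt(3)*y/3))*exp(sqrt(3)*y/3)


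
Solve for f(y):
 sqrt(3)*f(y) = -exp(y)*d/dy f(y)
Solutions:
 f(y) = C1*exp(sqrt(3)*exp(-y))


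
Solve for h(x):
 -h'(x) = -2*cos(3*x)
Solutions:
 h(x) = C1 + 2*sin(3*x)/3


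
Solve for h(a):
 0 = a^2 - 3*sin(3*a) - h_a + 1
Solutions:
 h(a) = C1 + a^3/3 + a + cos(3*a)


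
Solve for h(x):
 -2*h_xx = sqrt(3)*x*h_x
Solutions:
 h(x) = C1 + C2*erf(3^(1/4)*x/2)


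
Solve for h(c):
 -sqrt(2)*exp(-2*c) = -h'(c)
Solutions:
 h(c) = C1 - sqrt(2)*exp(-2*c)/2


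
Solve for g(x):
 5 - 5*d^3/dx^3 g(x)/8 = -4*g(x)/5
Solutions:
 g(x) = C3*exp(2*2^(2/3)*5^(1/3)*x/5) + (C1*sin(2^(2/3)*sqrt(3)*5^(1/3)*x/5) + C2*cos(2^(2/3)*sqrt(3)*5^(1/3)*x/5))*exp(-2^(2/3)*5^(1/3)*x/5) - 25/4


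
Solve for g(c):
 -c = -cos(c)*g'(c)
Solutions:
 g(c) = C1 + Integral(c/cos(c), c)


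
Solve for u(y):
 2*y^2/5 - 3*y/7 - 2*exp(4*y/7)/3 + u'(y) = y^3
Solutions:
 u(y) = C1 + y^4/4 - 2*y^3/15 + 3*y^2/14 + 7*exp(4*y/7)/6


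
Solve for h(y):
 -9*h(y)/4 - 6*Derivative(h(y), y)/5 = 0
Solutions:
 h(y) = C1*exp(-15*y/8)


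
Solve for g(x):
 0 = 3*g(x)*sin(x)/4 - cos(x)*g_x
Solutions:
 g(x) = C1/cos(x)^(3/4)


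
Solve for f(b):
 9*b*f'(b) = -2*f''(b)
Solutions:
 f(b) = C1 + C2*erf(3*b/2)


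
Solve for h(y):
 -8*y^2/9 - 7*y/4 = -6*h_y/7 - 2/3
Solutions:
 h(y) = C1 + 28*y^3/81 + 49*y^2/48 - 7*y/9


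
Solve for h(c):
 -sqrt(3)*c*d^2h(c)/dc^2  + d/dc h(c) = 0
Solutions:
 h(c) = C1 + C2*c^(sqrt(3)/3 + 1)


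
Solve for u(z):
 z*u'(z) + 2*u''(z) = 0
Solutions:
 u(z) = C1 + C2*erf(z/2)


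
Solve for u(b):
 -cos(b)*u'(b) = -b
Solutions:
 u(b) = C1 + Integral(b/cos(b), b)


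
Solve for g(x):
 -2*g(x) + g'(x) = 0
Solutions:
 g(x) = C1*exp(2*x)


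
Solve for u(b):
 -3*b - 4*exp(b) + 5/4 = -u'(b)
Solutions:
 u(b) = C1 + 3*b^2/2 - 5*b/4 + 4*exp(b)


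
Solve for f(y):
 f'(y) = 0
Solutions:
 f(y) = C1


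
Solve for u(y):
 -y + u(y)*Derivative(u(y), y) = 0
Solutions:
 u(y) = -sqrt(C1 + y^2)
 u(y) = sqrt(C1 + y^2)


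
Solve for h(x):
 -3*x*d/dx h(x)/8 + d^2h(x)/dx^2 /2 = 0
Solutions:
 h(x) = C1 + C2*erfi(sqrt(6)*x/4)


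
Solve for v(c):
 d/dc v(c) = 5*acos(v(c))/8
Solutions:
 Integral(1/acos(_y), (_y, v(c))) = C1 + 5*c/8


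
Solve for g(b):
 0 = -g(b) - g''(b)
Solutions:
 g(b) = C1*sin(b) + C2*cos(b)


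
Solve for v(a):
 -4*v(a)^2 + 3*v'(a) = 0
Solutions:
 v(a) = -3/(C1 + 4*a)


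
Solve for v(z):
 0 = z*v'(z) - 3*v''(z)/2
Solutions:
 v(z) = C1 + C2*erfi(sqrt(3)*z/3)


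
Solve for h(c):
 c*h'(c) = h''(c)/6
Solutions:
 h(c) = C1 + C2*erfi(sqrt(3)*c)


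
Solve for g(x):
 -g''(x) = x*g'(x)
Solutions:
 g(x) = C1 + C2*erf(sqrt(2)*x/2)


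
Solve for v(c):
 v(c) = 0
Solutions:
 v(c) = 0


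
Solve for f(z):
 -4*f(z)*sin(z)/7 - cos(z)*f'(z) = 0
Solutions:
 f(z) = C1*cos(z)^(4/7)


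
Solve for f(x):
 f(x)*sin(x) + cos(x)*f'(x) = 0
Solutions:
 f(x) = C1*cos(x)


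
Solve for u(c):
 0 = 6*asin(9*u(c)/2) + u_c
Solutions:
 Integral(1/asin(9*_y/2), (_y, u(c))) = C1 - 6*c


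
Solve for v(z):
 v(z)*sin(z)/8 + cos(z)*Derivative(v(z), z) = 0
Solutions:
 v(z) = C1*cos(z)^(1/8)


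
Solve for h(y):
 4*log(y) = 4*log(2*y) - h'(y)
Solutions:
 h(y) = C1 + 4*y*log(2)


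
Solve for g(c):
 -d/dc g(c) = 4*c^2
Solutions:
 g(c) = C1 - 4*c^3/3


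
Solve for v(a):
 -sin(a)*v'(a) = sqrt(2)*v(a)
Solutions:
 v(a) = C1*(cos(a) + 1)^(sqrt(2)/2)/(cos(a) - 1)^(sqrt(2)/2)


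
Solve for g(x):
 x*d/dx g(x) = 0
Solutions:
 g(x) = C1


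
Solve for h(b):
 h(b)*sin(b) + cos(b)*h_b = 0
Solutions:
 h(b) = C1*cos(b)


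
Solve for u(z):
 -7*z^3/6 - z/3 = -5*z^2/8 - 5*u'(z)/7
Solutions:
 u(z) = C1 + 49*z^4/120 - 7*z^3/24 + 7*z^2/30


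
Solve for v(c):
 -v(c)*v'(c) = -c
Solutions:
 v(c) = -sqrt(C1 + c^2)
 v(c) = sqrt(C1 + c^2)


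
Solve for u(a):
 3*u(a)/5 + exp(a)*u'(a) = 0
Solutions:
 u(a) = C1*exp(3*exp(-a)/5)


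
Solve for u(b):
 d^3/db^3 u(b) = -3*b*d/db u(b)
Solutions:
 u(b) = C1 + Integral(C2*airyai(-3^(1/3)*b) + C3*airybi(-3^(1/3)*b), b)


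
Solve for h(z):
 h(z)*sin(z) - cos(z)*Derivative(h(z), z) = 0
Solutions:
 h(z) = C1/cos(z)


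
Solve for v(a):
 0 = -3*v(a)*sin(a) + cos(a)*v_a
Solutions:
 v(a) = C1/cos(a)^3


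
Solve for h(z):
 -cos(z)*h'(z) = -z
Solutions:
 h(z) = C1 + Integral(z/cos(z), z)


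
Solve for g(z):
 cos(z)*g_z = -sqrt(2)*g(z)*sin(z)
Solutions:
 g(z) = C1*cos(z)^(sqrt(2))


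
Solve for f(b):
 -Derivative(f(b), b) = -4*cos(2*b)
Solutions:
 f(b) = C1 + 2*sin(2*b)


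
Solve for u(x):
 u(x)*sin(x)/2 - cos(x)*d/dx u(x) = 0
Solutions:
 u(x) = C1/sqrt(cos(x))


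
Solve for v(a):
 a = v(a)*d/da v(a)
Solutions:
 v(a) = -sqrt(C1 + a^2)
 v(a) = sqrt(C1 + a^2)


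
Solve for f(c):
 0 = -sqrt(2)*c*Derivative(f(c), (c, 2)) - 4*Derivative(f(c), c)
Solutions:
 f(c) = C1 + C2*c^(1 - 2*sqrt(2))


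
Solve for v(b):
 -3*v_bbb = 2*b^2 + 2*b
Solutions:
 v(b) = C1 + C2*b + C3*b^2 - b^5/90 - b^4/36


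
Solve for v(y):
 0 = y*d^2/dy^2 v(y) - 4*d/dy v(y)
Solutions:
 v(y) = C1 + C2*y^5


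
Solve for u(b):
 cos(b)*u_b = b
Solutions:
 u(b) = C1 + Integral(b/cos(b), b)


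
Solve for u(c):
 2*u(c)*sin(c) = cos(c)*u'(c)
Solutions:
 u(c) = C1/cos(c)^2


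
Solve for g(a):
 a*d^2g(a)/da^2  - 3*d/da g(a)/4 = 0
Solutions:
 g(a) = C1 + C2*a^(7/4)


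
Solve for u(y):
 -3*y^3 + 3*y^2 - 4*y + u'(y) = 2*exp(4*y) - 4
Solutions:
 u(y) = C1 + 3*y^4/4 - y^3 + 2*y^2 - 4*y + exp(4*y)/2


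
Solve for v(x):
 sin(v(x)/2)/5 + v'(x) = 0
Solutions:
 x/5 + log(cos(v(x)/2) - 1) - log(cos(v(x)/2) + 1) = C1


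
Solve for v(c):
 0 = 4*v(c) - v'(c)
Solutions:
 v(c) = C1*exp(4*c)


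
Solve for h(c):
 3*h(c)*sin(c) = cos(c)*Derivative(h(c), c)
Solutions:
 h(c) = C1/cos(c)^3


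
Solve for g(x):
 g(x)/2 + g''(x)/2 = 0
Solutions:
 g(x) = C1*sin(x) + C2*cos(x)


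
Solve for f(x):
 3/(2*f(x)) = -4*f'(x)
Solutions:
 f(x) = -sqrt(C1 - 3*x)/2
 f(x) = sqrt(C1 - 3*x)/2


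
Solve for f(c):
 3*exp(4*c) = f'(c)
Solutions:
 f(c) = C1 + 3*exp(4*c)/4


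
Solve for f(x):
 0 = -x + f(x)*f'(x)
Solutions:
 f(x) = -sqrt(C1 + x^2)
 f(x) = sqrt(C1 + x^2)


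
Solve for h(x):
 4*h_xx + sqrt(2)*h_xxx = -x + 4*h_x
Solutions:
 h(x) = C1 + C2*exp(sqrt(2)*x*(-1 + sqrt(1 + sqrt(2)))) + C3*exp(-sqrt(2)*x*(1 + sqrt(1 + sqrt(2)))) + x^2/8 + x/4


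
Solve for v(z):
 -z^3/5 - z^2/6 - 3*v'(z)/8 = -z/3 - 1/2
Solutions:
 v(z) = C1 - 2*z^4/15 - 4*z^3/27 + 4*z^2/9 + 4*z/3


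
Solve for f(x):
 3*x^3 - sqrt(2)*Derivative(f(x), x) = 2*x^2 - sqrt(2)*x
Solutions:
 f(x) = C1 + 3*sqrt(2)*x^4/8 - sqrt(2)*x^3/3 + x^2/2


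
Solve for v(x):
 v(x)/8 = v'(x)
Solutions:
 v(x) = C1*exp(x/8)


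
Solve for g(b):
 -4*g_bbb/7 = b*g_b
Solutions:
 g(b) = C1 + Integral(C2*airyai(-14^(1/3)*b/2) + C3*airybi(-14^(1/3)*b/2), b)


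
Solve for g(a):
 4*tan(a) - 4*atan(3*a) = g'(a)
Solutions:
 g(a) = C1 - 4*a*atan(3*a) + 2*log(9*a^2 + 1)/3 - 4*log(cos(a))


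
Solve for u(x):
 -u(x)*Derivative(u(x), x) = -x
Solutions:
 u(x) = -sqrt(C1 + x^2)
 u(x) = sqrt(C1 + x^2)


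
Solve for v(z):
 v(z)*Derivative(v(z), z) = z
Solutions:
 v(z) = -sqrt(C1 + z^2)
 v(z) = sqrt(C1 + z^2)


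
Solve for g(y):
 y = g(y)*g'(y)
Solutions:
 g(y) = -sqrt(C1 + y^2)
 g(y) = sqrt(C1 + y^2)


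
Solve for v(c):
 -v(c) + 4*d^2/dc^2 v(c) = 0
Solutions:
 v(c) = C1*exp(-c/2) + C2*exp(c/2)


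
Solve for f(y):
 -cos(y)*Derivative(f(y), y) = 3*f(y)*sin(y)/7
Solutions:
 f(y) = C1*cos(y)^(3/7)


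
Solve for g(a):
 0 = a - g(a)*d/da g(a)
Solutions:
 g(a) = -sqrt(C1 + a^2)
 g(a) = sqrt(C1 + a^2)


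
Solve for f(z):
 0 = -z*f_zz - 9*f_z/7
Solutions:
 f(z) = C1 + C2/z^(2/7)


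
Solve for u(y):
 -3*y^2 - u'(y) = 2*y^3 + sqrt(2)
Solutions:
 u(y) = C1 - y^4/2 - y^3 - sqrt(2)*y


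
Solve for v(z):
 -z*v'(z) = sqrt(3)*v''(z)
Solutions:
 v(z) = C1 + C2*erf(sqrt(2)*3^(3/4)*z/6)


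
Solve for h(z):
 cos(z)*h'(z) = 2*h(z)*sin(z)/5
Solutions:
 h(z) = C1/cos(z)^(2/5)


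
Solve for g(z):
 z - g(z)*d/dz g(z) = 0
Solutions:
 g(z) = -sqrt(C1 + z^2)
 g(z) = sqrt(C1 + z^2)


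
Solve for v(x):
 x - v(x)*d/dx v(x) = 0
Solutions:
 v(x) = -sqrt(C1 + x^2)
 v(x) = sqrt(C1 + x^2)


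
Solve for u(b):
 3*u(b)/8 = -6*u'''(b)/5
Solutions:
 u(b) = C3*exp(-2^(2/3)*5^(1/3)*b/4) + (C1*sin(2^(2/3)*sqrt(3)*5^(1/3)*b/8) + C2*cos(2^(2/3)*sqrt(3)*5^(1/3)*b/8))*exp(2^(2/3)*5^(1/3)*b/8)


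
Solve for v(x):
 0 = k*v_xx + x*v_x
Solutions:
 v(x) = C1 + C2*sqrt(k)*erf(sqrt(2)*x*sqrt(1/k)/2)


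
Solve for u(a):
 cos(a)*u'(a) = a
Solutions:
 u(a) = C1 + Integral(a/cos(a), a)


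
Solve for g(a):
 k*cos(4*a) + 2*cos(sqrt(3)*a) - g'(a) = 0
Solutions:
 g(a) = C1 + k*sin(4*a)/4 + 2*sqrt(3)*sin(sqrt(3)*a)/3


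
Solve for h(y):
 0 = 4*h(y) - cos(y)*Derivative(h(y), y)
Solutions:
 h(y) = C1*(sin(y)^2 + 2*sin(y) + 1)/(sin(y)^2 - 2*sin(y) + 1)


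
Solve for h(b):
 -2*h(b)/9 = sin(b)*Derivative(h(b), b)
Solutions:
 h(b) = C1*(cos(b) + 1)^(1/9)/(cos(b) - 1)^(1/9)


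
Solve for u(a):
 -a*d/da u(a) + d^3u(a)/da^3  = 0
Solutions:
 u(a) = C1 + Integral(C2*airyai(a) + C3*airybi(a), a)


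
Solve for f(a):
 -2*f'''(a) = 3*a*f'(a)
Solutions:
 f(a) = C1 + Integral(C2*airyai(-2^(2/3)*3^(1/3)*a/2) + C3*airybi(-2^(2/3)*3^(1/3)*a/2), a)


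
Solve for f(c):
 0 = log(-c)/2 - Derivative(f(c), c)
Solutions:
 f(c) = C1 + c*log(-c)/2 - c/2


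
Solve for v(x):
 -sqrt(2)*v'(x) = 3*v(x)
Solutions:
 v(x) = C1*exp(-3*sqrt(2)*x/2)


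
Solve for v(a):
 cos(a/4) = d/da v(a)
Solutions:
 v(a) = C1 + 4*sin(a/4)


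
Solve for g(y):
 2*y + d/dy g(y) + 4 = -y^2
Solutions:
 g(y) = C1 - y^3/3 - y^2 - 4*y


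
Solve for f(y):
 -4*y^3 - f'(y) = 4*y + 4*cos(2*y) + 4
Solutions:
 f(y) = C1 - y^4 - 2*y^2 - 4*y - 2*sin(2*y)


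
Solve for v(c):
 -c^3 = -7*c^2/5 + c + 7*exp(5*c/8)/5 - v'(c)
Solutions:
 v(c) = C1 + c^4/4 - 7*c^3/15 + c^2/2 + 56*exp(5*c/8)/25


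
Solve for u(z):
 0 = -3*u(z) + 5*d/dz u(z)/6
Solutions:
 u(z) = C1*exp(18*z/5)


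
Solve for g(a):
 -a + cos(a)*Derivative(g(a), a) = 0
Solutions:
 g(a) = C1 + Integral(a/cos(a), a)


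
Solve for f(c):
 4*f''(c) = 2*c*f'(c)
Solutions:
 f(c) = C1 + C2*erfi(c/2)


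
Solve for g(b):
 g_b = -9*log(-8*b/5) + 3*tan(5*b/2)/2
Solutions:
 g(b) = C1 - 9*b*log(-b) - 27*b*log(2) + 9*b + 9*b*log(5) - 3*log(cos(5*b/2))/5


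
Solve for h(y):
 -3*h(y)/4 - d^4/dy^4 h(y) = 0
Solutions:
 h(y) = (C1*sin(3^(1/4)*y/2) + C2*cos(3^(1/4)*y/2))*exp(-3^(1/4)*y/2) + (C3*sin(3^(1/4)*y/2) + C4*cos(3^(1/4)*y/2))*exp(3^(1/4)*y/2)


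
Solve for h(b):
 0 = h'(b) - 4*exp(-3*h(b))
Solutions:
 h(b) = log(C1 + 12*b)/3
 h(b) = log((-3^(1/3) - 3^(5/6)*I)*(C1 + 4*b)^(1/3)/2)
 h(b) = log((-3^(1/3) + 3^(5/6)*I)*(C1 + 4*b)^(1/3)/2)


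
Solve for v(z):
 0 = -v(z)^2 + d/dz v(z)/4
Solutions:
 v(z) = -1/(C1 + 4*z)


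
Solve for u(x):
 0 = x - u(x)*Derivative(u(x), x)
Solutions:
 u(x) = -sqrt(C1 + x^2)
 u(x) = sqrt(C1 + x^2)


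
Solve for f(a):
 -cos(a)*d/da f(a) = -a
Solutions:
 f(a) = C1 + Integral(a/cos(a), a)


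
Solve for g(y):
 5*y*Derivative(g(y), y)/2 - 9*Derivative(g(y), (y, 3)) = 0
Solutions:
 g(y) = C1 + Integral(C2*airyai(60^(1/3)*y/6) + C3*airybi(60^(1/3)*y/6), y)


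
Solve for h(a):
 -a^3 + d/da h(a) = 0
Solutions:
 h(a) = C1 + a^4/4


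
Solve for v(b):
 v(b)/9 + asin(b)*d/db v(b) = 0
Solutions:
 v(b) = C1*exp(-Integral(1/asin(b), b)/9)


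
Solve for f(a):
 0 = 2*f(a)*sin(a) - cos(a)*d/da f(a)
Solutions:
 f(a) = C1/cos(a)^2


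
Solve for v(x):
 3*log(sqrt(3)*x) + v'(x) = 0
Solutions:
 v(x) = C1 - 3*x*log(x) - 3*x*log(3)/2 + 3*x


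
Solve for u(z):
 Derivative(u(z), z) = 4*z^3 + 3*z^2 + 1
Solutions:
 u(z) = C1 + z^4 + z^3 + z


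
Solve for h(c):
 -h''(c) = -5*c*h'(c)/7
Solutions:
 h(c) = C1 + C2*erfi(sqrt(70)*c/14)


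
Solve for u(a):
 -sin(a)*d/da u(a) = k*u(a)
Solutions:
 u(a) = C1*exp(k*(-log(cos(a) - 1) + log(cos(a) + 1))/2)


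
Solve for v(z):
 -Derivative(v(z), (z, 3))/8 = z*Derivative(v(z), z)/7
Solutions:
 v(z) = C1 + Integral(C2*airyai(-2*7^(2/3)*z/7) + C3*airybi(-2*7^(2/3)*z/7), z)


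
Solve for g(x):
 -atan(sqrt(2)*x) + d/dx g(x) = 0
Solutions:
 g(x) = C1 + x*atan(sqrt(2)*x) - sqrt(2)*log(2*x^2 + 1)/4


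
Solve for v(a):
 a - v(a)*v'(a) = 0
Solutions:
 v(a) = -sqrt(C1 + a^2)
 v(a) = sqrt(C1 + a^2)


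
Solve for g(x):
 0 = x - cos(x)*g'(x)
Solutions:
 g(x) = C1 + Integral(x/cos(x), x)


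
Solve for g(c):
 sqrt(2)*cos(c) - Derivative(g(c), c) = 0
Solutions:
 g(c) = C1 + sqrt(2)*sin(c)


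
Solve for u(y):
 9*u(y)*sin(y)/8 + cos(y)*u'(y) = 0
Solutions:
 u(y) = C1*cos(y)^(9/8)


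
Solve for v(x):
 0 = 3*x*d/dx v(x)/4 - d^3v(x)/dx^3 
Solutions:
 v(x) = C1 + Integral(C2*airyai(6^(1/3)*x/2) + C3*airybi(6^(1/3)*x/2), x)


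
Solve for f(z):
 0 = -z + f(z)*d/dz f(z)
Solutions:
 f(z) = -sqrt(C1 + z^2)
 f(z) = sqrt(C1 + z^2)


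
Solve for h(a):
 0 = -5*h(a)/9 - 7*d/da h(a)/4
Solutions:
 h(a) = C1*exp(-20*a/63)


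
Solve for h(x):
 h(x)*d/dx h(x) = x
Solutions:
 h(x) = -sqrt(C1 + x^2)
 h(x) = sqrt(C1 + x^2)


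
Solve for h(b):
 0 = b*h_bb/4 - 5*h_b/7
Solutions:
 h(b) = C1 + C2*b^(27/7)


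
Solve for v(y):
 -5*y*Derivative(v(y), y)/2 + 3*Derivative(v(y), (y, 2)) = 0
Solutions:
 v(y) = C1 + C2*erfi(sqrt(15)*y/6)


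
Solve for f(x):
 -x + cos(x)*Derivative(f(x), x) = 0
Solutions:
 f(x) = C1 + Integral(x/cos(x), x)


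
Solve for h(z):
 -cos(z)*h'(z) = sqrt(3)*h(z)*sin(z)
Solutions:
 h(z) = C1*cos(z)^(sqrt(3))


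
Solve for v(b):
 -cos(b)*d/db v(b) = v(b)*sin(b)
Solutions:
 v(b) = C1*cos(b)


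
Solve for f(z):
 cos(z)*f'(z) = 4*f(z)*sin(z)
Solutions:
 f(z) = C1/cos(z)^4


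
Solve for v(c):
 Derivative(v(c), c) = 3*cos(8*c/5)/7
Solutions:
 v(c) = C1 + 15*sin(8*c/5)/56


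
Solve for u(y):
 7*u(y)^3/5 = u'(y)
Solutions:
 u(y) = -sqrt(10)*sqrt(-1/(C1 + 7*y))/2
 u(y) = sqrt(10)*sqrt(-1/(C1 + 7*y))/2


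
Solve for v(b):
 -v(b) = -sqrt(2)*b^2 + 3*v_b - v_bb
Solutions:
 v(b) = C1*exp(b*(3 - sqrt(13))/2) + C2*exp(b*(3 + sqrt(13))/2) + sqrt(2)*b^2 - 6*sqrt(2)*b + 20*sqrt(2)


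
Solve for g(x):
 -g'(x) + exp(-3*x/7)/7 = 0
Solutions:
 g(x) = C1 - exp(-3*x/7)/3


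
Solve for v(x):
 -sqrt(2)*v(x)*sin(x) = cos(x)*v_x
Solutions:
 v(x) = C1*cos(x)^(sqrt(2))


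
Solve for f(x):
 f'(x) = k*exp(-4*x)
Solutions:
 f(x) = C1 - k*exp(-4*x)/4


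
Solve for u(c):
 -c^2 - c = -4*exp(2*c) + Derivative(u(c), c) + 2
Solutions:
 u(c) = C1 - c^3/3 - c^2/2 - 2*c + 2*exp(2*c)


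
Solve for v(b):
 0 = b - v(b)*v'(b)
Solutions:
 v(b) = -sqrt(C1 + b^2)
 v(b) = sqrt(C1 + b^2)


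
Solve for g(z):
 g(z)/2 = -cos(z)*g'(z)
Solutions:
 g(z) = C1*(sin(z) - 1)^(1/4)/(sin(z) + 1)^(1/4)


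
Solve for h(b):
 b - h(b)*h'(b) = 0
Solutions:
 h(b) = -sqrt(C1 + b^2)
 h(b) = sqrt(C1 + b^2)


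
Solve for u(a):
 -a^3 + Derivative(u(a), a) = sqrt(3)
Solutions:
 u(a) = C1 + a^4/4 + sqrt(3)*a


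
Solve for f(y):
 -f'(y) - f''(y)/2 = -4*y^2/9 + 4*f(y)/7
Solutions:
 f(y) = 7*y^2/9 - 49*y/18 + (C1*sin(sqrt(7)*y/7) + C2*cos(sqrt(7)*y/7))*exp(-y) + 245/72


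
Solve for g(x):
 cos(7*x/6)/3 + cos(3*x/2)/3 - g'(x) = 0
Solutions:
 g(x) = C1 + 2*sin(7*x/6)/7 + 2*sin(3*x/2)/9


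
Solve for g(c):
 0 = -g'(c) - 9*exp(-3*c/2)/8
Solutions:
 g(c) = C1 + 3*exp(-3*c/2)/4


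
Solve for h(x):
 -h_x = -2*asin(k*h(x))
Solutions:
 Integral(1/asin(_y*k), (_y, h(x))) = C1 + 2*x


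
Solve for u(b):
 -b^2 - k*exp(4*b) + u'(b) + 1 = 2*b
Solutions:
 u(b) = C1 + b^3/3 + b^2 - b + k*exp(4*b)/4


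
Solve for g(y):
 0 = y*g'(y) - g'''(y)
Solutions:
 g(y) = C1 + Integral(C2*airyai(y) + C3*airybi(y), y)


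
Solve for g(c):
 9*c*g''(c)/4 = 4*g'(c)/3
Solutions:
 g(c) = C1 + C2*c^(43/27)


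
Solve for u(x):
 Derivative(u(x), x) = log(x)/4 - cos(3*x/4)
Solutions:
 u(x) = C1 + x*log(x)/4 - x/4 - 4*sin(3*x/4)/3


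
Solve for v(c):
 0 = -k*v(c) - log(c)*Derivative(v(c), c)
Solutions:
 v(c) = C1*exp(-k*li(c))


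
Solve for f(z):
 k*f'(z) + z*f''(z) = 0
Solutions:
 f(z) = C1 + z^(1 - re(k))*(C2*sin(log(z)*Abs(im(k))) + C3*cos(log(z)*im(k)))


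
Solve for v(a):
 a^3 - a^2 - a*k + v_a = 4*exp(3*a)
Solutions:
 v(a) = C1 - a^4/4 + a^3/3 + a^2*k/2 + 4*exp(3*a)/3


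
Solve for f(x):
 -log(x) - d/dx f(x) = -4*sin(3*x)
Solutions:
 f(x) = C1 - x*log(x) + x - 4*cos(3*x)/3


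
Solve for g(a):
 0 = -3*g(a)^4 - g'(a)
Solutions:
 g(a) = (-3^(2/3) - 3*3^(1/6)*I)*(1/(C1 + 3*a))^(1/3)/6
 g(a) = (-3^(2/3) + 3*3^(1/6)*I)*(1/(C1 + 3*a))^(1/3)/6
 g(a) = (1/(C1 + 9*a))^(1/3)


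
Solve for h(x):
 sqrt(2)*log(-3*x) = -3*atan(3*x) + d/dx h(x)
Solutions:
 h(x) = C1 + sqrt(2)*x*(log(-x) - 1) + 3*x*atan(3*x) + sqrt(2)*x*log(3) - log(9*x^2 + 1)/2


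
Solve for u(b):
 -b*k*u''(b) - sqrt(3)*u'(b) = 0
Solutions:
 u(b) = C1 + b^(((re(k) - sqrt(3))*re(k) + im(k)^2)/(re(k)^2 + im(k)^2))*(C2*sin(sqrt(3)*log(b)*Abs(im(k))/(re(k)^2 + im(k)^2)) + C3*cos(sqrt(3)*log(b)*im(k)/(re(k)^2 + im(k)^2)))


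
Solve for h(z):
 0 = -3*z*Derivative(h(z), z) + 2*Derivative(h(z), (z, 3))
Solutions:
 h(z) = C1 + Integral(C2*airyai(2^(2/3)*3^(1/3)*z/2) + C3*airybi(2^(2/3)*3^(1/3)*z/2), z)


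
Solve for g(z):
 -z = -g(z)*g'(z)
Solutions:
 g(z) = -sqrt(C1 + z^2)
 g(z) = sqrt(C1 + z^2)


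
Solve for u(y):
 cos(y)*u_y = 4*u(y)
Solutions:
 u(y) = C1*(sin(y)^2 + 2*sin(y) + 1)/(sin(y)^2 - 2*sin(y) + 1)


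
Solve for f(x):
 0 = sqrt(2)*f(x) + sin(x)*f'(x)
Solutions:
 f(x) = C1*(cos(x) + 1)^(sqrt(2)/2)/(cos(x) - 1)^(sqrt(2)/2)


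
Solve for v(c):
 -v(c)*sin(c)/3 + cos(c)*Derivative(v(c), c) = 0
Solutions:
 v(c) = C1/cos(c)^(1/3)


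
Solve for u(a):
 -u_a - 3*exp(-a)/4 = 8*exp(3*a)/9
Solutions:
 u(a) = C1 - 8*exp(3*a)/27 + 3*exp(-a)/4


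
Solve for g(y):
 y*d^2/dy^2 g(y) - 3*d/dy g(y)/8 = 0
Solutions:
 g(y) = C1 + C2*y^(11/8)


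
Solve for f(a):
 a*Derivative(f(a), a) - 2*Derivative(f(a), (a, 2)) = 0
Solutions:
 f(a) = C1 + C2*erfi(a/2)


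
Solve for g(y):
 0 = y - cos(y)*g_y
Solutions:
 g(y) = C1 + Integral(y/cos(y), y)


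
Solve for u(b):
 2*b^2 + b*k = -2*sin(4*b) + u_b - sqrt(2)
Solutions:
 u(b) = C1 + 2*b^3/3 + b^2*k/2 + sqrt(2)*b - cos(4*b)/2


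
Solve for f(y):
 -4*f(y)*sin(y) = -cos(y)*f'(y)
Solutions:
 f(y) = C1/cos(y)^4


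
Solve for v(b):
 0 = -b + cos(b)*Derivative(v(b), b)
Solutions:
 v(b) = C1 + Integral(b/cos(b), b)


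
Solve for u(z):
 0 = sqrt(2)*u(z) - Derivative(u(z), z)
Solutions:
 u(z) = C1*exp(sqrt(2)*z)


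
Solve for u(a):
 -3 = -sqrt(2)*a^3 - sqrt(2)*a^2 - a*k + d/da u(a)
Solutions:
 u(a) = C1 + sqrt(2)*a^4/4 + sqrt(2)*a^3/3 + a^2*k/2 - 3*a


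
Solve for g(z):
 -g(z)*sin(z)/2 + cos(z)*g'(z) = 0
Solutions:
 g(z) = C1/sqrt(cos(z))


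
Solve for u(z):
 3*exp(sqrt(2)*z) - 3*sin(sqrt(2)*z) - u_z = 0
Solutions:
 u(z) = C1 + 3*sqrt(2)*exp(sqrt(2)*z)/2 + 3*sqrt(2)*cos(sqrt(2)*z)/2


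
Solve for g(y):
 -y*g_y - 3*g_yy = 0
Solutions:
 g(y) = C1 + C2*erf(sqrt(6)*y/6)


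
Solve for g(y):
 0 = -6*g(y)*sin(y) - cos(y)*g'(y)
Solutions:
 g(y) = C1*cos(y)^6


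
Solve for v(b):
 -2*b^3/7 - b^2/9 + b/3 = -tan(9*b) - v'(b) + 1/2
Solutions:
 v(b) = C1 + b^4/14 + b^3/27 - b^2/6 + b/2 + log(cos(9*b))/9


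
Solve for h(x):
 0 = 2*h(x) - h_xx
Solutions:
 h(x) = C1*exp(-sqrt(2)*x) + C2*exp(sqrt(2)*x)


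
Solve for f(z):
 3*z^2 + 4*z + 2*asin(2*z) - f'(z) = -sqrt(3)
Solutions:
 f(z) = C1 + z^3 + 2*z^2 + 2*z*asin(2*z) + sqrt(3)*z + sqrt(1 - 4*z^2)


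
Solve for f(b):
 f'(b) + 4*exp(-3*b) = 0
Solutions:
 f(b) = C1 + 4*exp(-3*b)/3


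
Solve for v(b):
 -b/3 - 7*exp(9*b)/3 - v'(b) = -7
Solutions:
 v(b) = C1 - b^2/6 + 7*b - 7*exp(9*b)/27


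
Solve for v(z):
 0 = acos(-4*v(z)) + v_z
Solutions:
 Integral(1/acos(-4*_y), (_y, v(z))) = C1 - z


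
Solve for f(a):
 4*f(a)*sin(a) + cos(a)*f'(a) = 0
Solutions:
 f(a) = C1*cos(a)^4


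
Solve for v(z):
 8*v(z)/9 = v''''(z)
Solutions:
 v(z) = C1*exp(-2^(3/4)*sqrt(3)*z/3) + C2*exp(2^(3/4)*sqrt(3)*z/3) + C3*sin(2^(3/4)*sqrt(3)*z/3) + C4*cos(2^(3/4)*sqrt(3)*z/3)


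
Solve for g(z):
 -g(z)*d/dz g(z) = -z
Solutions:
 g(z) = -sqrt(C1 + z^2)
 g(z) = sqrt(C1 + z^2)


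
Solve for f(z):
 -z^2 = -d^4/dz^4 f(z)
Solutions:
 f(z) = C1 + C2*z + C3*z^2 + C4*z^3 + z^6/360


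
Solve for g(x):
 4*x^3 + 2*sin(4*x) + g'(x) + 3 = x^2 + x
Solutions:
 g(x) = C1 - x^4 + x^3/3 + x^2/2 - 3*x + cos(4*x)/2


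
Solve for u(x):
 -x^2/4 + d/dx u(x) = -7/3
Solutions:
 u(x) = C1 + x^3/12 - 7*x/3
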